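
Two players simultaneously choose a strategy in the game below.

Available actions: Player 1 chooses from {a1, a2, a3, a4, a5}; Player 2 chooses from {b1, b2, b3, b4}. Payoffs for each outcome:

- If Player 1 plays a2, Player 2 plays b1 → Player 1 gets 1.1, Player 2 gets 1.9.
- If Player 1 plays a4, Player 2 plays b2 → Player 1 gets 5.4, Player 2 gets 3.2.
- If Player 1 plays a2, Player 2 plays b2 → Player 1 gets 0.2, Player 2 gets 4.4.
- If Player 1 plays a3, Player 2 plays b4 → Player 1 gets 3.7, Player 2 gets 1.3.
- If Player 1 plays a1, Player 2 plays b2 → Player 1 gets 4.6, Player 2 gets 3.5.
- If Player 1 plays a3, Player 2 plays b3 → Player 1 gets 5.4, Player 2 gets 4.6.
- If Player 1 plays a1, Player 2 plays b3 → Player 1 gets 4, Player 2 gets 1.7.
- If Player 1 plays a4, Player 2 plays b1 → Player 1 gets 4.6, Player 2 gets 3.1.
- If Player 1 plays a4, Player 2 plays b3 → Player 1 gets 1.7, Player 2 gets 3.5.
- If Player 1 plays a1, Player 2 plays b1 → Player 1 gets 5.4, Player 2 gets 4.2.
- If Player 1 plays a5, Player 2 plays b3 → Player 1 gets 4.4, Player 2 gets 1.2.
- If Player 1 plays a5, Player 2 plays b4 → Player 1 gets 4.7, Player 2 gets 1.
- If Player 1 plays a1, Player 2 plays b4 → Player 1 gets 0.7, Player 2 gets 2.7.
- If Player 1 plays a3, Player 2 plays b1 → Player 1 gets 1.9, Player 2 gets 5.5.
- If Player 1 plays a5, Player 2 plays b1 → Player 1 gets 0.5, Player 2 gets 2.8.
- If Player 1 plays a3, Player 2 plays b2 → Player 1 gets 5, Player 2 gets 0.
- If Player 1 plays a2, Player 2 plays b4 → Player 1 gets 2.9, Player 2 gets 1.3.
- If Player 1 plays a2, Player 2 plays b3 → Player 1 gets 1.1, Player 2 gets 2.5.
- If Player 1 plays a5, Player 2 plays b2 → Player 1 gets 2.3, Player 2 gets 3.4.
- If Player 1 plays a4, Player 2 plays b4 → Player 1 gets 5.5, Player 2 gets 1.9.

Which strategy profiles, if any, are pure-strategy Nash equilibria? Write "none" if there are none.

(a1, b1): Player 1 gets 5.4, best alternative 4.6; Player 2 gets 4.2, best alternative 3.5. No profitable deviation — NE.
(a1, b2): Player 1 can switch to a3 (4.6 → 5). Not NE.
(a1, b3): Player 1 can switch to a3 (4 → 5.4). Not NE.
(a1, b4): Player 1 can switch to a2 (0.7 → 2.9). Not NE.
(a2, b1): Player 1 can switch to a1 (1.1 → 5.4). Not NE.
(a2, b2): Player 1 can switch to a1 (0.2 → 4.6). Not NE.
(a2, b3): Player 1 can switch to a1 (1.1 → 4). Not NE.
(a2, b4): Player 1 can switch to a3 (2.9 → 3.7). Not NE.
(a3, b1): Player 1 can switch to a1 (1.9 → 5.4). Not NE.
(a3, b2): Player 1 can switch to a4 (5 → 5.4). Not NE.
(a3, b3): Player 2 can switch to b1 (4.6 → 5.5). Not NE.
(The remaining 9 profiles each have a profitable deviation by the same check.)

(a1, b1)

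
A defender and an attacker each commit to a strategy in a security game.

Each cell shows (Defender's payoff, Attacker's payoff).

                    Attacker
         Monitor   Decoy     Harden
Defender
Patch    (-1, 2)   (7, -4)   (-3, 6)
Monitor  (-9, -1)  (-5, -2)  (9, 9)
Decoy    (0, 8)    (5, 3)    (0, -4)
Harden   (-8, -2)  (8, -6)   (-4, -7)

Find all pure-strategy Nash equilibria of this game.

Check each profile: it is a Nash equilibrium iff no player can strictly gain by switching unilaterally.
(Patch, Monitor): Defender can switch to Decoy (-1 → 0). Not NE.
(Patch, Decoy): Defender can switch to Harden (7 → 8). Not NE.
(Patch, Harden): Defender can switch to Monitor (-3 → 9). Not NE.
(Monitor, Monitor): Defender can switch to Patch (-9 → -1). Not NE.
(Monitor, Decoy): Defender can switch to Patch (-5 → 7). Not NE.
(Monitor, Harden): Defender gets 9, best alternative 0; Attacker gets 9, best alternative -1. No profitable deviation — NE.
(Decoy, Monitor): Defender gets 0, best alternative -1; Attacker gets 8, best alternative 3. No profitable deviation — NE.
(Decoy, Decoy): Defender can switch to Patch (5 → 7). Not NE.
(Decoy, Harden): Defender can switch to Monitor (0 → 9). Not NE.
(Harden, Monitor): Defender can switch to Patch (-8 → -1). Not NE.
(The remaining 2 profiles each have a profitable deviation by the same check.)

(Monitor, Harden), (Decoy, Monitor)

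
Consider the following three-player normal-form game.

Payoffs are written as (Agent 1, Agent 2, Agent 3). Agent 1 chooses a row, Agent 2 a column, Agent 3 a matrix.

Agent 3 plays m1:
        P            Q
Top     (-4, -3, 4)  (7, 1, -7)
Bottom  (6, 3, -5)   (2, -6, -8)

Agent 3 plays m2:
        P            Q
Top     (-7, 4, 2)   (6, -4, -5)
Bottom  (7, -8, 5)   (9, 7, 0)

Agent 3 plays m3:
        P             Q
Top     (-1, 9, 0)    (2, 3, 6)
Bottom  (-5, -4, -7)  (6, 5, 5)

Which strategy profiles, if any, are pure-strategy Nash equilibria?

(Bottom, Q, m3)

Agent 1 against (P, m1): payoffs -4, 6 → best response Bottom.
Agent 1 against (P, m2): payoffs -7, 7 → best response Bottom.
Agent 1 against (P, m3): payoffs -1, -5 → best response Top.
Agent 1 against (Q, m1): payoffs 7, 2 → best response Top.
Agent 1 against (Q, m2): payoffs 6, 9 → best response Bottom.
Agent 1 against (Q, m3): payoffs 2, 6 → best response Bottom.
Agent 2 against (Top, m1): payoffs -3, 1 → best response Q.
Agent 2 against (Top, m2): payoffs 4, -4 → best response P.
Agent 2 against (Top, m3): payoffs 9, 3 → best response P.
Agent 2 against (Bottom, m1): payoffs 3, -6 → best response P.
Agent 2 against (Bottom, m2): payoffs -8, 7 → best response Q.
Agent 2 against (Bottom, m3): payoffs -4, 5 → best response Q.
Agent 3 against (Top, P): payoffs 4, 2, 0 → best response m1.
Agent 3 against (Top, Q): payoffs -7, -5, 6 → best response m3.
Agent 3 against (Bottom, P): payoffs -5, 5, -7 → best response m2.
Agent 3 against (Bottom, Q): payoffs -8, 0, 5 → best response m3.
Mutual best responses: (Bottom, Q, m3).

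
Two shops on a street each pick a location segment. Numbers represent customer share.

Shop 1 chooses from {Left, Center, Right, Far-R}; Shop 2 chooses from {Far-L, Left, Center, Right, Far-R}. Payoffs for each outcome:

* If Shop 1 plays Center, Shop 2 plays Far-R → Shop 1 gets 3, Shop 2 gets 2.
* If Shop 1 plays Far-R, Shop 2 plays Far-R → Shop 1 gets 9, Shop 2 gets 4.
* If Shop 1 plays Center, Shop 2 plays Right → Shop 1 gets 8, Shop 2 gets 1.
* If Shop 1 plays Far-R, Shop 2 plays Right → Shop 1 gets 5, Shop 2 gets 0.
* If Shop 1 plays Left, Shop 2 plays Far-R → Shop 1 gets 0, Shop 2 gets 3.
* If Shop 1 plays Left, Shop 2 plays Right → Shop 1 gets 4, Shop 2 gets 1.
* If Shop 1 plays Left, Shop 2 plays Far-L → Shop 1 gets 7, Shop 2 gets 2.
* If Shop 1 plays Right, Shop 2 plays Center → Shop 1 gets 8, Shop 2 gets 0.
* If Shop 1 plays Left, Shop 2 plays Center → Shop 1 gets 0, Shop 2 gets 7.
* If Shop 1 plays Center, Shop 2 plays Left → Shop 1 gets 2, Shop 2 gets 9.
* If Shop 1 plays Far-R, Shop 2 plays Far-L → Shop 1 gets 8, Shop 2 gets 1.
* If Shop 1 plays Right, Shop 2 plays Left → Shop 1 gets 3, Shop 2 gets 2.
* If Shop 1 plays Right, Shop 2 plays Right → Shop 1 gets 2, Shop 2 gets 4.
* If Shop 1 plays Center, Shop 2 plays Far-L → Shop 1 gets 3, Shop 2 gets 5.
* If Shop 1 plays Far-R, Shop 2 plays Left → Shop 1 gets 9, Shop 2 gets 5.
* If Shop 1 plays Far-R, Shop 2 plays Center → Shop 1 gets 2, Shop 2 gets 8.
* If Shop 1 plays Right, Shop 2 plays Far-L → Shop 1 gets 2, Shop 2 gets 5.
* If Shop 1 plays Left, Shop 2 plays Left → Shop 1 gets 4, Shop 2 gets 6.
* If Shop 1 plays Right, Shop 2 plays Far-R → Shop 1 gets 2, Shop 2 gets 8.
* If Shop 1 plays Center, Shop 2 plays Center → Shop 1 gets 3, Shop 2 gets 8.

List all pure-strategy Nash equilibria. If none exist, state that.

There is no pure-strategy Nash equilibrium.

Check each profile: it is a Nash equilibrium iff no player can strictly gain by switching unilaterally.
(Left, Far-L): Shop 1 can switch to Far-R (7 → 8). Not NE.
(Left, Left): Shop 1 can switch to Far-R (4 → 9). Not NE.
(Left, Center): Shop 1 can switch to Center (0 → 3). Not NE.
(Left, Right): Shop 1 can switch to Center (4 → 8). Not NE.
(Left, Far-R): Shop 1 can switch to Center (0 → 3). Not NE.
(Center, Far-L): Shop 1 can switch to Left (3 → 7). Not NE.
(Center, Left): Shop 1 can switch to Left (2 → 4). Not NE.
(Center, Center): Shop 1 can switch to Right (3 → 8). Not NE.
(The remaining 12 profiles each have a profitable deviation by the same check.)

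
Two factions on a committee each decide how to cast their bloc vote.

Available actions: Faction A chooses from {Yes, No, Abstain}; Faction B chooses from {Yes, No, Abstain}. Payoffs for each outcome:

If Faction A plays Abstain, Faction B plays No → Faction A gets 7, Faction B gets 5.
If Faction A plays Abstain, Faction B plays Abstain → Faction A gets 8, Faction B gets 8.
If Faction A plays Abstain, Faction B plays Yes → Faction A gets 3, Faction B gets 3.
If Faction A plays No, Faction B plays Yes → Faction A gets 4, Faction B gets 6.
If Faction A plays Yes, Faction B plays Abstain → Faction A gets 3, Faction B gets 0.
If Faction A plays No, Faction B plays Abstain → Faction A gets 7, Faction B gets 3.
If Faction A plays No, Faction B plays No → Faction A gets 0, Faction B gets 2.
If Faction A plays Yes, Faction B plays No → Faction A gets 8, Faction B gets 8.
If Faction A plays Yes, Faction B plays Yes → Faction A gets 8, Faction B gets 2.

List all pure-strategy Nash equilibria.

(Yes, Yes): Faction B can switch to No (2 → 8). Not NE.
(Yes, No): Faction A gets 8, best alternative 7; Faction B gets 8, best alternative 2. No profitable deviation — NE.
(Yes, Abstain): Faction A can switch to No (3 → 7). Not NE.
(No, Yes): Faction A can switch to Yes (4 → 8). Not NE.
(No, No): Faction A can switch to Yes (0 → 8). Not NE.
(No, Abstain): Faction A can switch to Abstain (7 → 8). Not NE.
(Abstain, Yes): Faction A can switch to Yes (3 → 8). Not NE.
(Abstain, No): Faction A can switch to Yes (7 → 8). Not NE.
(Abstain, Abstain): Faction A gets 8, best alternative 7; Faction B gets 8, best alternative 5. No profitable deviation — NE.

(Yes, No); (Abstain, Abstain)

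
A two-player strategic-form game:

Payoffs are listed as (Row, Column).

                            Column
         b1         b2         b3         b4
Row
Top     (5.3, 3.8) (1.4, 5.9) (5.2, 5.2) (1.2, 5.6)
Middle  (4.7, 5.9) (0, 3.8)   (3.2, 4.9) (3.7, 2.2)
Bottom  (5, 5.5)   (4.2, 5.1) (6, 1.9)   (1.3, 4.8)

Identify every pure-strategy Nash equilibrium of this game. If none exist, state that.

(Top, b1): Column can switch to b2 (3.8 → 5.9). Not NE.
(Top, b2): Row can switch to Bottom (1.4 → 4.2). Not NE.
(Top, b3): Row can switch to Bottom (5.2 → 6). Not NE.
(Top, b4): Row can switch to Middle (1.2 → 3.7). Not NE.
(Middle, b1): Row can switch to Top (4.7 → 5.3). Not NE.
(Middle, b2): Row can switch to Top (0 → 1.4). Not NE.
(Middle, b3): Row can switch to Top (3.2 → 5.2). Not NE.
(Middle, b4): Column can switch to b1 (2.2 → 5.9). Not NE.
(The remaining 4 profiles each have a profitable deviation by the same check.)

No pure-strategy Nash equilibrium.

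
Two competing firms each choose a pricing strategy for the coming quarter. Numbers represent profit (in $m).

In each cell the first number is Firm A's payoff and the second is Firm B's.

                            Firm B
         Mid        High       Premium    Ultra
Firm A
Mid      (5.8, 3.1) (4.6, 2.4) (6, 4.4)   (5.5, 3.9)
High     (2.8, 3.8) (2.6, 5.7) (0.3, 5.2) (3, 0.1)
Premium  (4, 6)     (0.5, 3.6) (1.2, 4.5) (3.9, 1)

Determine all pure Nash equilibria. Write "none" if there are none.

For each player, find the best response to each opponent profile; mutual best responses are the pure NE.
Firm A against Mid: payoffs 5.8, 2.8, 4 → best response Mid.
Firm A against High: payoffs 4.6, 2.6, 0.5 → best response Mid.
Firm A against Premium: payoffs 6, 0.3, 1.2 → best response Mid.
Firm A against Ultra: payoffs 5.5, 3, 3.9 → best response Mid.
Firm B against Mid: payoffs 3.1, 2.4, 4.4, 3.9 → best response Premium.
Firm B against High: payoffs 3.8, 5.7, 5.2, 0.1 → best response High.
Firm B against Premium: payoffs 6, 3.6, 4.5, 1 → best response Mid.
Mutual best responses: (Mid, Premium).

Pure NE: (Mid, Premium)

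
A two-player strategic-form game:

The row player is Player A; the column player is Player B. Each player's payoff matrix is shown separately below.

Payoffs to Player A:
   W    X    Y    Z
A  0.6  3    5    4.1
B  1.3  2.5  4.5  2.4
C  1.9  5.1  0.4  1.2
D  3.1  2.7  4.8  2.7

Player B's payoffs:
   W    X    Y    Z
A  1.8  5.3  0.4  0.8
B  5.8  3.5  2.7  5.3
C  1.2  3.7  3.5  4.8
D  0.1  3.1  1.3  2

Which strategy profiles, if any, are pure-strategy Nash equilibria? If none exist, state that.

Mark each player's best response to every combination of opponents' strategies; a profile where every player is best-responding is a pure Nash equilibrium.
Player A against W: payoffs 0.6, 1.3, 1.9, 3.1 → best response D.
Player A against X: payoffs 3, 2.5, 5.1, 2.7 → best response C.
Player A against Y: payoffs 5, 4.5, 0.4, 4.8 → best response A.
Player A against Z: payoffs 4.1, 2.4, 1.2, 2.7 → best response A.
Player B against A: payoffs 1.8, 5.3, 0.4, 0.8 → best response X.
Player B against B: payoffs 5.8, 3.5, 2.7, 5.3 → best response W.
Player B against C: payoffs 1.2, 3.7, 3.5, 4.8 → best response Z.
Player B against D: payoffs 0.1, 3.1, 1.3, 2 → best response X.
No profile is a mutual best response for all players.

There is no pure-strategy Nash equilibrium.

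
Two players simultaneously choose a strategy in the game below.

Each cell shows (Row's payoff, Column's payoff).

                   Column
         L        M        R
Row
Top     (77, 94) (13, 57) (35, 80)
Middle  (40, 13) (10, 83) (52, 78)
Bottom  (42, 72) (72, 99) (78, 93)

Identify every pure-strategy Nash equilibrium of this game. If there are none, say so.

The pure Nash equilibria are (Top, L); (Bottom, M).

(Top, L): Row gets 77, best alternative 42; Column gets 94, best alternative 80. No profitable deviation — NE.
(Top, M): Row can switch to Bottom (13 → 72). Not NE.
(Top, R): Row can switch to Middle (35 → 52). Not NE.
(Middle, L): Row can switch to Top (40 → 77). Not NE.
(Middle, M): Row can switch to Top (10 → 13). Not NE.
(Middle, R): Row can switch to Bottom (52 → 78). Not NE.
(Bottom, L): Row can switch to Top (42 → 77). Not NE.
(Bottom, M): Row gets 72, best alternative 13; Column gets 99, best alternative 93. No profitable deviation — NE.
(Bottom, R): Column can switch to M (93 → 99). Not NE.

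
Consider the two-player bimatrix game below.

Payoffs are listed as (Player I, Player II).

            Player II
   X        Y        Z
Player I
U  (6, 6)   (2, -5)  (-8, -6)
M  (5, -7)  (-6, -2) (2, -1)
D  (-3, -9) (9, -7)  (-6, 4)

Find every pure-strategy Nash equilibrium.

(U, X); (M, Z)

Player I against X: payoffs 6, 5, -3 → best response U.
Player I against Y: payoffs 2, -6, 9 → best response D.
Player I against Z: payoffs -8, 2, -6 → best response M.
Player II against U: payoffs 6, -5, -6 → best response X.
Player II against M: payoffs -7, -2, -1 → best response Z.
Player II against D: payoffs -9, -7, 4 → best response Z.
Mutual best responses: (U, X); (M, Z).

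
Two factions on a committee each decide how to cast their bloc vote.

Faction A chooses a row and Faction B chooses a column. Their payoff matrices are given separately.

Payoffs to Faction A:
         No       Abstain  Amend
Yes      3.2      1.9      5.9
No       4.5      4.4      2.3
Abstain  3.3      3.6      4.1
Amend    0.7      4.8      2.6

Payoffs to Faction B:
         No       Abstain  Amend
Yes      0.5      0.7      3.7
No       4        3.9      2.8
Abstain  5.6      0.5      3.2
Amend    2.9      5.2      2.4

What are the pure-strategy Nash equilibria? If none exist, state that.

(Yes, Amend); (No, No); (Amend, Abstain)

Mark each player's best response to every combination of opponents' strategies; a profile where every player is best-responding is a pure Nash equilibrium.
Faction A against No: payoffs 3.2, 4.5, 3.3, 0.7 → best response No.
Faction A against Abstain: payoffs 1.9, 4.4, 3.6, 4.8 → best response Amend.
Faction A against Amend: payoffs 5.9, 2.3, 4.1, 2.6 → best response Yes.
Faction B against Yes: payoffs 0.5, 0.7, 3.7 → best response Amend.
Faction B against No: payoffs 4, 3.9, 2.8 → best response No.
Faction B against Abstain: payoffs 5.6, 0.5, 3.2 → best response No.
Faction B against Amend: payoffs 2.9, 5.2, 2.4 → best response Abstain.
Mutual best responses: (Yes, Amend); (No, No); (Amend, Abstain).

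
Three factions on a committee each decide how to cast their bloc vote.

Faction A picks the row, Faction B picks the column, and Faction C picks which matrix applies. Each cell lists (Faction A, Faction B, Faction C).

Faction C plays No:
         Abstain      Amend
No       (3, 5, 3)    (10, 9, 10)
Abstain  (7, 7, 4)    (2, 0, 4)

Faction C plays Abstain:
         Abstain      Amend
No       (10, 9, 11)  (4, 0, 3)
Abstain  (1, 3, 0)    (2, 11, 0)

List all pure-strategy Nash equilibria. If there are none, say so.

(No, Abstain, Abstain); (No, Amend, No); (Abstain, Abstain, No)

(No, Abstain, No): Faction A can switch to Abstain (3 → 7). Not NE.
(No, Abstain, Abstain): Faction A gets 10, best alternative 1; Faction B gets 9, best alternative 0; Faction C gets 11, best alternative 3. No profitable deviation — NE.
(No, Amend, No): Faction A gets 10, best alternative 2; Faction B gets 9, best alternative 5; Faction C gets 10, best alternative 3. No profitable deviation — NE.
(No, Amend, Abstain): Faction B can switch to Abstain (0 → 9). Not NE.
(Abstain, Abstain, No): Faction A gets 7, best alternative 3; Faction B gets 7, best alternative 0; Faction C gets 4, best alternative 0. No profitable deviation — NE.
(Abstain, Abstain, Abstain): Faction A can switch to No (1 → 10). Not NE.
(Abstain, Amend, No): Faction A can switch to No (2 → 10). Not NE.
(Abstain, Amend, Abstain): Faction A can switch to No (2 → 4). Not NE.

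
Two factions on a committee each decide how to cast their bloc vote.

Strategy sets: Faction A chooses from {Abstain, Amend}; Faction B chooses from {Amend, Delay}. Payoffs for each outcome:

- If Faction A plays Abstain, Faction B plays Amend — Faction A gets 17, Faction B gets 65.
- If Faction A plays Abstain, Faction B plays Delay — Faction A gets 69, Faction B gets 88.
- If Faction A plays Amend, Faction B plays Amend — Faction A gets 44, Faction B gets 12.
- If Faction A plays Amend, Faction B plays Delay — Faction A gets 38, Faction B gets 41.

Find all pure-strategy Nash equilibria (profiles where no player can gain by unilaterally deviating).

Pure NE: (Abstain, Delay)

Faction A against Amend: payoffs 17, 44 → best response Amend.
Faction A against Delay: payoffs 69, 38 → best response Abstain.
Faction B against Abstain: payoffs 65, 88 → best response Delay.
Faction B against Amend: payoffs 12, 41 → best response Delay.
Mutual best responses: (Abstain, Delay).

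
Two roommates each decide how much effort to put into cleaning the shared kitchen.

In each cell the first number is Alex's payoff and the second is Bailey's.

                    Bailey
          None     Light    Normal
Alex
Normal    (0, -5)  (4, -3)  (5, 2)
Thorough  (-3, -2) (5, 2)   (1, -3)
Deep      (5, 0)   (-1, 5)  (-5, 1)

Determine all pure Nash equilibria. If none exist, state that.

Pure-strategy Nash equilibria: (Normal, Normal); (Thorough, Light)

For each player, find the best response to each opponent profile; mutual best responses are the pure NE.
Alex against None: payoffs 0, -3, 5 → best response Deep.
Alex against Light: payoffs 4, 5, -1 → best response Thorough.
Alex against Normal: payoffs 5, 1, -5 → best response Normal.
Bailey against Normal: payoffs -5, -3, 2 → best response Normal.
Bailey against Thorough: payoffs -2, 2, -3 → best response Light.
Bailey against Deep: payoffs 0, 5, 1 → best response Light.
Mutual best responses: (Normal, Normal); (Thorough, Light).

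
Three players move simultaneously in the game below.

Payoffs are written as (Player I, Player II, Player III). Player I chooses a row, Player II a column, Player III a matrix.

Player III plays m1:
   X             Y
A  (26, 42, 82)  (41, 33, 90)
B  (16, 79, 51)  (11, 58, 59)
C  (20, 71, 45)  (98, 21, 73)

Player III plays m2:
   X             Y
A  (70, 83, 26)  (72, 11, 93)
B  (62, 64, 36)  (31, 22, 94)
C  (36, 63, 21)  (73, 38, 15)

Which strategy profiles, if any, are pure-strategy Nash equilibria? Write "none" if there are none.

(A, X, m1)

For each strategy profile, look for a profitable unilateral deviation.
(A, X, m1): Player I gets 26, best alternative 20; Player II gets 42, best alternative 33; Player III gets 82, best alternative 26. No profitable deviation — NE.
(A, X, m2): Player III can switch to m1 (26 → 82). Not NE.
(A, Y, m1): Player I can switch to C (41 → 98). Not NE.
(A, Y, m2): Player I can switch to C (72 → 73). Not NE.
(B, X, m1): Player I can switch to A (16 → 26). Not NE.
(B, X, m2): Player I can switch to A (62 → 70). Not NE.
(B, Y, m1): Player I can switch to A (11 → 41). Not NE.
(B, Y, m2): Player I can switch to A (31 → 72). Not NE.
(C, X, m1): Player I can switch to A (20 → 26). Not NE.
(The remaining 3 profiles each have a profitable deviation by the same check.)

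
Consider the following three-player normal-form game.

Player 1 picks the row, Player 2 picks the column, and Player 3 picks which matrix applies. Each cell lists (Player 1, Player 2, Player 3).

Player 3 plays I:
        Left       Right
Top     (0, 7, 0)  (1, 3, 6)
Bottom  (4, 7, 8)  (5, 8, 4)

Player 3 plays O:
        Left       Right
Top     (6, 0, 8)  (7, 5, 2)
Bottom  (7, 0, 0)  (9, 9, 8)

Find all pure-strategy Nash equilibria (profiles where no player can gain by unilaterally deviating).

Player 1 against (Left, I): payoffs 0, 4 → best response Bottom.
Player 1 against (Left, O): payoffs 6, 7 → best response Bottom.
Player 1 against (Right, I): payoffs 1, 5 → best response Bottom.
Player 1 against (Right, O): payoffs 7, 9 → best response Bottom.
Player 2 against (Top, I): payoffs 7, 3 → best response Left.
Player 2 against (Top, O): payoffs 0, 5 → best response Right.
Player 2 against (Bottom, I): payoffs 7, 8 → best response Right.
Player 2 against (Bottom, O): payoffs 0, 9 → best response Right.
Player 3 against (Top, Left): payoffs 0, 8 → best response O.
Player 3 against (Top, Right): payoffs 6, 2 → best response I.
Player 3 against (Bottom, Left): payoffs 8, 0 → best response I.
Player 3 against (Bottom, Right): payoffs 4, 8 → best response O.
Mutual best responses: (Bottom, Right, O).

(Bottom, Right, O)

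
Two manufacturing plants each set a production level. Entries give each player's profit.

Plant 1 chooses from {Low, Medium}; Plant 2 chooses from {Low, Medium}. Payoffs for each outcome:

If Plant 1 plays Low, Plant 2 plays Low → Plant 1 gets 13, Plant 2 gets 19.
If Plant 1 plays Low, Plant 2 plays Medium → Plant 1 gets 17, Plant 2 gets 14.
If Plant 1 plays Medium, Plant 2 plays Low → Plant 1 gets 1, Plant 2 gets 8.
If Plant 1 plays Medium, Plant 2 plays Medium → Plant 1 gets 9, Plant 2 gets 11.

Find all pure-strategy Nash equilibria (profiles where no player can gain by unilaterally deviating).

Plant 1 against Low: payoffs 13, 1 → best response Low.
Plant 1 against Medium: payoffs 17, 9 → best response Low.
Plant 2 against Low: payoffs 19, 14 → best response Low.
Plant 2 against Medium: payoffs 8, 11 → best response Medium.
Mutual best responses: (Low, Low).

Pure NE: (Low, Low)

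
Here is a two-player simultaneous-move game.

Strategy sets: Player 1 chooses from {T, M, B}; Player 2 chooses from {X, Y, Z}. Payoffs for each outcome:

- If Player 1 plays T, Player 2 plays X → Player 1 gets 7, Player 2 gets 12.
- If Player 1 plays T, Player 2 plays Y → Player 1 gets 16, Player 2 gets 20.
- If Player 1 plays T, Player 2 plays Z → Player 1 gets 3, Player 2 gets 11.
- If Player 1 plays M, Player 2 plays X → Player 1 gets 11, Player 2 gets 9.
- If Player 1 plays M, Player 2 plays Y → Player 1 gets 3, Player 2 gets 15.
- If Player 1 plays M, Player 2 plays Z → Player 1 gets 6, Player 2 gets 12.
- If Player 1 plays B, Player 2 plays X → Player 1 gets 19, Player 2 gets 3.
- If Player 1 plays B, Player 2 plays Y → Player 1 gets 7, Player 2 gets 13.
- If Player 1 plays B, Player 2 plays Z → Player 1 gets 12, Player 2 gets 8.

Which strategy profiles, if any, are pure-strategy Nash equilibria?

The unique pure-strategy Nash equilibrium is (T, Y).

(T, X): Player 1 can switch to M (7 → 11). Not NE.
(T, Y): Player 1 gets 16, best alternative 7; Player 2 gets 20, best alternative 12. No profitable deviation — NE.
(T, Z): Player 1 can switch to M (3 → 6). Not NE.
(M, X): Player 1 can switch to B (11 → 19). Not NE.
(M, Y): Player 1 can switch to T (3 → 16). Not NE.
(M, Z): Player 1 can switch to B (6 → 12). Not NE.
(B, X): Player 2 can switch to Y (3 → 13). Not NE.
(B, Y): Player 1 can switch to T (7 → 16). Not NE.
(B, Z): Player 2 can switch to Y (8 → 13). Not NE.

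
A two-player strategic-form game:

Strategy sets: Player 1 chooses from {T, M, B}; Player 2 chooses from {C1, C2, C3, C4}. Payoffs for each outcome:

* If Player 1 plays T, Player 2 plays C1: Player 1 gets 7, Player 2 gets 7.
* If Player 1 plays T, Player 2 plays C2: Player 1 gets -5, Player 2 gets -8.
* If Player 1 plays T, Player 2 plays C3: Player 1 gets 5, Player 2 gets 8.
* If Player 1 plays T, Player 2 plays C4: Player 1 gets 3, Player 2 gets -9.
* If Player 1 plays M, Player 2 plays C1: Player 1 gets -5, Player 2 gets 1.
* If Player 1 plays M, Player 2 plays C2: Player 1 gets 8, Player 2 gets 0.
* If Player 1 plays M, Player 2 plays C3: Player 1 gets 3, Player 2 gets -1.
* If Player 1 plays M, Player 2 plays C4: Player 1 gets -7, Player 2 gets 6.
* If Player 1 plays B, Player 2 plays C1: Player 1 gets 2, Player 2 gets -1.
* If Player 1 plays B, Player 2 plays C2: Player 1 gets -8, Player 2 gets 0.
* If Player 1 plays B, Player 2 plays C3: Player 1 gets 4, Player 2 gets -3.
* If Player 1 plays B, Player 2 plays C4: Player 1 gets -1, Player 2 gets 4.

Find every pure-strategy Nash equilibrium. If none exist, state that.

Player 1 against C1: payoffs 7, -5, 2 → best response T.
Player 1 against C2: payoffs -5, 8, -8 → best response M.
Player 1 against C3: payoffs 5, 3, 4 → best response T.
Player 1 against C4: payoffs 3, -7, -1 → best response T.
Player 2 against T: payoffs 7, -8, 8, -9 → best response C3.
Player 2 against M: payoffs 1, 0, -1, 6 → best response C4.
Player 2 against B: payoffs -1, 0, -3, 4 → best response C4.
Mutual best responses: (T, C3).

(T, C3)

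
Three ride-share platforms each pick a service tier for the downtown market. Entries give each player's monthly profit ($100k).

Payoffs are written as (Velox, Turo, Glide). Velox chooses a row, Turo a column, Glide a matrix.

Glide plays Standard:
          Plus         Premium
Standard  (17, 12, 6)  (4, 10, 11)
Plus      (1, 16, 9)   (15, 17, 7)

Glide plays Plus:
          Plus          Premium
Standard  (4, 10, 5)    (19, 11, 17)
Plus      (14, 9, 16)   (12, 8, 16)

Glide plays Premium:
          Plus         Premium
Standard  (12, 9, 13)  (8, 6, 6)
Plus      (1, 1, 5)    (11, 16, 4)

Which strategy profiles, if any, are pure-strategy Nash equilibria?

(Standard, Plus, Premium), (Standard, Premium, Plus), (Plus, Plus, Plus)

(Standard, Plus, Standard): Glide can switch to Premium (6 → 13). Not NE.
(Standard, Plus, Plus): Velox can switch to Plus (4 → 14). Not NE.
(Standard, Plus, Premium): Velox gets 12, best alternative 1; Turo gets 9, best alternative 6; Glide gets 13, best alternative 6. No profitable deviation — NE.
(Standard, Premium, Standard): Velox can switch to Plus (4 → 15). Not NE.
(Standard, Premium, Plus): Velox gets 19, best alternative 12; Turo gets 11, best alternative 10; Glide gets 17, best alternative 11. No profitable deviation — NE.
(Standard, Premium, Premium): Velox can switch to Plus (8 → 11). Not NE.
(Plus, Plus, Standard): Velox can switch to Standard (1 → 17). Not NE.
(Plus, Plus, Plus): Velox gets 14, best alternative 4; Turo gets 9, best alternative 8; Glide gets 16, best alternative 9. No profitable deviation — NE.
(Plus, Plus, Premium): Velox can switch to Standard (1 → 12). Not NE.
(Plus, Premium, Standard): Glide can switch to Plus (7 → 16). Not NE.
(Plus, Premium, Plus): Velox can switch to Standard (12 → 19). Not NE.
(Plus, Premium, Premium): Glide can switch to Standard (4 → 7). Not NE.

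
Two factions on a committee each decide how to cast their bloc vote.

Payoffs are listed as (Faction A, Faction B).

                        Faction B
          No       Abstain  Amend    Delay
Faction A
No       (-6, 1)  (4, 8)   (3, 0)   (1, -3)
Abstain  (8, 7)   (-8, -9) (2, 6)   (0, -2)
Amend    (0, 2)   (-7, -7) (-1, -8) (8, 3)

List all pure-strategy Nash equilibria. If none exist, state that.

(No, No): Faction A can switch to Abstain (-6 → 8). Not NE.
(No, Abstain): Faction A gets 4, best alternative -7; Faction B gets 8, best alternative 1. No profitable deviation — NE.
(No, Amend): Faction B can switch to No (0 → 1). Not NE.
(No, Delay): Faction A can switch to Amend (1 → 8). Not NE.
(Abstain, No): Faction A gets 8, best alternative 0; Faction B gets 7, best alternative 6. No profitable deviation — NE.
(Abstain, Abstain): Faction A can switch to No (-8 → 4). Not NE.
(Abstain, Amend): Faction A can switch to No (2 → 3). Not NE.
(Abstain, Delay): Faction A can switch to No (0 → 1). Not NE.
(Amend, Delay): Faction A gets 8, best alternative 1; Faction B gets 3, best alternative 2. No profitable deviation — NE.
(The remaining 3 profiles each have a profitable deviation by the same check.)

The pure Nash equilibria are (No, Abstain), (Abstain, No), (Amend, Delay).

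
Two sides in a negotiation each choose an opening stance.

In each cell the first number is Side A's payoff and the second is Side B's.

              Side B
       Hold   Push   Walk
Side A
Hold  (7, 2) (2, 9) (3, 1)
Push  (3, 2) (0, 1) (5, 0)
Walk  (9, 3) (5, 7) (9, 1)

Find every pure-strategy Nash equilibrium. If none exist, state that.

The unique pure-strategy Nash equilibrium is (Walk, Push).

Side A against Hold: payoffs 7, 3, 9 → best response Walk.
Side A against Push: payoffs 2, 0, 5 → best response Walk.
Side A against Walk: payoffs 3, 5, 9 → best response Walk.
Side B against Hold: payoffs 2, 9, 1 → best response Push.
Side B against Push: payoffs 2, 1, 0 → best response Hold.
Side B against Walk: payoffs 3, 7, 1 → best response Push.
Mutual best responses: (Walk, Push).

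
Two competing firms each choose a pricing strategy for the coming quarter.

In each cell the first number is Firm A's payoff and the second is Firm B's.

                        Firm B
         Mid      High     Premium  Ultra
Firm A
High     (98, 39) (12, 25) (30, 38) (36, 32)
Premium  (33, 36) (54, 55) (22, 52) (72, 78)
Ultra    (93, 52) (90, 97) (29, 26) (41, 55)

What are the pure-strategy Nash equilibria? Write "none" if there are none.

(High, Mid): Firm A gets 98, best alternative 93; Firm B gets 39, best alternative 38. No profitable deviation — NE.
(High, High): Firm A can switch to Premium (12 → 54). Not NE.
(High, Premium): Firm B can switch to Mid (38 → 39). Not NE.
(High, Ultra): Firm A can switch to Premium (36 → 72). Not NE.
(Premium, Mid): Firm A can switch to High (33 → 98). Not NE.
(Premium, High): Firm A can switch to Ultra (54 → 90). Not NE.
(Premium, Premium): Firm A can switch to High (22 → 30). Not NE.
(Premium, Ultra): Firm A gets 72, best alternative 41; Firm B gets 78, best alternative 55. No profitable deviation — NE.
(Ultra, Mid): Firm A can switch to High (93 → 98). Not NE.
(Ultra, High): Firm A gets 90, best alternative 54; Firm B gets 97, best alternative 55. No profitable deviation — NE.
(Ultra, Premium): Firm A can switch to High (29 → 30). Not NE.
(The remaining 1 profile has a profitable deviation by the same check.)

Pure-strategy Nash equilibria: (High, Mid); (Premium, Ultra); (Ultra, High)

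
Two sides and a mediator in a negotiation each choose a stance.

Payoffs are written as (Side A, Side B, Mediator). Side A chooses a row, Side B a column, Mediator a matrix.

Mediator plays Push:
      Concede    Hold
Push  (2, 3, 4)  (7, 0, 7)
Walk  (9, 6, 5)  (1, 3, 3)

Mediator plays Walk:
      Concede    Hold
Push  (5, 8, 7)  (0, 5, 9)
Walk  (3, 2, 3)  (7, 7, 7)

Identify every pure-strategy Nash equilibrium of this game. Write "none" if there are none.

Mark each player's best response to every combination of opponents' strategies; a profile where every player is best-responding is a pure Nash equilibrium.
Side A against (Concede, Push): payoffs 2, 9 → best response Walk.
Side A against (Concede, Walk): payoffs 5, 3 → best response Push.
Side A against (Hold, Push): payoffs 7, 1 → best response Push.
Side A against (Hold, Walk): payoffs 0, 7 → best response Walk.
Side B against (Push, Push): payoffs 3, 0 → best response Concede.
Side B against (Push, Walk): payoffs 8, 5 → best response Concede.
Side B against (Walk, Push): payoffs 6, 3 → best response Concede.
Side B against (Walk, Walk): payoffs 2, 7 → best response Hold.
Mediator against (Push, Concede): payoffs 4, 7 → best response Walk.
Mediator against (Push, Hold): payoffs 7, 9 → best response Walk.
Mediator against (Walk, Concede): payoffs 5, 3 → best response Push.
Mediator against (Walk, Hold): payoffs 3, 7 → best response Walk.
Mutual best responses: (Push, Concede, Walk); (Walk, Concede, Push); (Walk, Hold, Walk).

The pure Nash equilibria are (Push, Concede, Walk); (Walk, Concede, Push); (Walk, Hold, Walk).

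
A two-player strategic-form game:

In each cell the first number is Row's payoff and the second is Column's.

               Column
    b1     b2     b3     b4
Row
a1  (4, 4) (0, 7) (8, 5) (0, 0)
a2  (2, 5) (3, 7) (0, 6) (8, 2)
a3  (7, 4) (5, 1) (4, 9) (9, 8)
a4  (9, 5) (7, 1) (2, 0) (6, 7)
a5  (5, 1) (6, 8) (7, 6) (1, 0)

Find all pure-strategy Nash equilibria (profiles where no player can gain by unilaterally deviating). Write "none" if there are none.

Row against b1: payoffs 4, 2, 7, 9, 5 → best response a4.
Row against b2: payoffs 0, 3, 5, 7, 6 → best response a4.
Row against b3: payoffs 8, 0, 4, 2, 7 → best response a1.
Row against b4: payoffs 0, 8, 9, 6, 1 → best response a3.
Column against a1: payoffs 4, 7, 5, 0 → best response b2.
Column against a2: payoffs 5, 7, 6, 2 → best response b2.
Column against a3: payoffs 4, 1, 9, 8 → best response b3.
Column against a4: payoffs 5, 1, 0, 7 → best response b4.
Column against a5: payoffs 1, 8, 6, 0 → best response b2.
No profile is a mutual best response for all players.

This game has no pure Nash equilibrium.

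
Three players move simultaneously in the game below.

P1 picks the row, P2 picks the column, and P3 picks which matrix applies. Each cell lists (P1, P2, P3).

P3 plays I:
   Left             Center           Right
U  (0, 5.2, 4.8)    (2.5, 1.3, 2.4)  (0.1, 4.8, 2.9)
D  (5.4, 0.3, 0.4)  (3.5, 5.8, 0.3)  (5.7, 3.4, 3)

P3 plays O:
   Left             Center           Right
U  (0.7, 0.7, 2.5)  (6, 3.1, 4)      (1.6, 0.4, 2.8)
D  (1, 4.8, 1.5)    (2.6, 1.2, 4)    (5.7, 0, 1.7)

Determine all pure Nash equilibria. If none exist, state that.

P1 against (Left, I): payoffs 0, 5.4 → best response D.
P1 against (Left, O): payoffs 0.7, 1 → best response D.
P1 against (Center, I): payoffs 2.5, 3.5 → best response D.
P1 against (Center, O): payoffs 6, 2.6 → best response U.
P1 against (Right, I): payoffs 0.1, 5.7 → best response D.
P1 against (Right, O): payoffs 1.6, 5.7 → best response D.
P2 against (U, I): payoffs 5.2, 1.3, 4.8 → best response Left.
P2 against (U, O): payoffs 0.7, 3.1, 0.4 → best response Center.
P2 against (D, I): payoffs 0.3, 5.8, 3.4 → best response Center.
P2 against (D, O): payoffs 4.8, 1.2, 0 → best response Left.
P3 against (U, Left): payoffs 4.8, 2.5 → best response I.
P3 against (U, Center): payoffs 2.4, 4 → best response O.
P3 against (U, Right): payoffs 2.9, 2.8 → best response I.
P3 against (D, Left): payoffs 0.4, 1.5 → best response O.
P3 against (D, Center): payoffs 0.3, 4 → best response O.
P3 against (D, Right): payoffs 3, 1.7 → best response I.
Mutual best responses: (U, Center, O); (D, Left, O).

(U, Center, O), (D, Left, O)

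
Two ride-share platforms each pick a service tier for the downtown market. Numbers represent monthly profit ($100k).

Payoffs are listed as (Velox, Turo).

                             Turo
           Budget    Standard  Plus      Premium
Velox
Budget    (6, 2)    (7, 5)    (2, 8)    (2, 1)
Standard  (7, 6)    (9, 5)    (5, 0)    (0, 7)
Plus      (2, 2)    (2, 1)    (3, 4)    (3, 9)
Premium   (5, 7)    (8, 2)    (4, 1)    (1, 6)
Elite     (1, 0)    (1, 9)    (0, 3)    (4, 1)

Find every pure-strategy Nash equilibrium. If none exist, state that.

This game has no pure Nash equilibrium.

Velox against Budget: payoffs 6, 7, 2, 5, 1 → best response Standard.
Velox against Standard: payoffs 7, 9, 2, 8, 1 → best response Standard.
Velox against Plus: payoffs 2, 5, 3, 4, 0 → best response Standard.
Velox against Premium: payoffs 2, 0, 3, 1, 4 → best response Elite.
Turo against Budget: payoffs 2, 5, 8, 1 → best response Plus.
Turo against Standard: payoffs 6, 5, 0, 7 → best response Premium.
Turo against Plus: payoffs 2, 1, 4, 9 → best response Premium.
Turo against Premium: payoffs 7, 2, 1, 6 → best response Budget.
Turo against Elite: payoffs 0, 9, 3, 1 → best response Standard.
No profile is a mutual best response for all players.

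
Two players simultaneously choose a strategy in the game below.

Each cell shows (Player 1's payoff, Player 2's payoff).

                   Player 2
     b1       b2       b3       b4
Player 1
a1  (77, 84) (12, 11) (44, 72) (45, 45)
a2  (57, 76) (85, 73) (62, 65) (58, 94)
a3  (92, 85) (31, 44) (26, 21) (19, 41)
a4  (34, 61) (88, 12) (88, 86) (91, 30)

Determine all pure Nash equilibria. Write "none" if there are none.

(a3, b1) and (a4, b3)

Player 1 against b1: payoffs 77, 57, 92, 34 → best response a3.
Player 1 against b2: payoffs 12, 85, 31, 88 → best response a4.
Player 1 against b3: payoffs 44, 62, 26, 88 → best response a4.
Player 1 against b4: payoffs 45, 58, 19, 91 → best response a4.
Player 2 against a1: payoffs 84, 11, 72, 45 → best response b1.
Player 2 against a2: payoffs 76, 73, 65, 94 → best response b4.
Player 2 against a3: payoffs 85, 44, 21, 41 → best response b1.
Player 2 against a4: payoffs 61, 12, 86, 30 → best response b3.
Mutual best responses: (a3, b1); (a4, b3).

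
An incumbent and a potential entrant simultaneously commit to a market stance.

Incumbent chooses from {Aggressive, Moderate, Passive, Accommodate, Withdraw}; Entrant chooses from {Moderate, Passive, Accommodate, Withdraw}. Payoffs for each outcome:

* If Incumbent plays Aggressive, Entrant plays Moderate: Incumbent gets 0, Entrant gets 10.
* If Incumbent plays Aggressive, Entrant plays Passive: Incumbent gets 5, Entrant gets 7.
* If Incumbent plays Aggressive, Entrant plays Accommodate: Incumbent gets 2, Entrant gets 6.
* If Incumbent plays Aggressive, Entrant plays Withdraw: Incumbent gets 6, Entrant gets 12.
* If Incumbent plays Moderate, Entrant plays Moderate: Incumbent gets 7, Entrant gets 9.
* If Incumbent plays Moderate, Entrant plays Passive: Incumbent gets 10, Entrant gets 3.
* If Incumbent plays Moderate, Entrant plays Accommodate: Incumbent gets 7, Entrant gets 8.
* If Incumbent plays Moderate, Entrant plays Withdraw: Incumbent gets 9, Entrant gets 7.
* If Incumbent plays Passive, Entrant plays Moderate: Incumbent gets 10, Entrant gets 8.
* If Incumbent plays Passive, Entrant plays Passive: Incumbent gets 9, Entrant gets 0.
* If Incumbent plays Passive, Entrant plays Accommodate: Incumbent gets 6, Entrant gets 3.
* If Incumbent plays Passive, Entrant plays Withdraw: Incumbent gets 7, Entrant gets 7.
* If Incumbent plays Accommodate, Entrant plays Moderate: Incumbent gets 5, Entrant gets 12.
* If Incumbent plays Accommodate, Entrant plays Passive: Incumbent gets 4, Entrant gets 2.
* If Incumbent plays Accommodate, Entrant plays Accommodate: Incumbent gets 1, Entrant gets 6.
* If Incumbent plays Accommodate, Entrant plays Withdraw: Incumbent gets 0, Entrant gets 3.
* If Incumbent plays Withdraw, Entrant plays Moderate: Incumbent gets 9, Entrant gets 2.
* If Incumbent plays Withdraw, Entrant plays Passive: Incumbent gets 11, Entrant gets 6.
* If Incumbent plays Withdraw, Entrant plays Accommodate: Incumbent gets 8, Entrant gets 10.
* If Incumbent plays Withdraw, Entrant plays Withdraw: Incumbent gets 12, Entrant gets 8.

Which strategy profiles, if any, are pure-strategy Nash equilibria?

(Passive, Moderate) and (Withdraw, Accommodate)

For each player, find the best response to each opponent profile; mutual best responses are the pure NE.
Incumbent against Moderate: payoffs 0, 7, 10, 5, 9 → best response Passive.
Incumbent against Passive: payoffs 5, 10, 9, 4, 11 → best response Withdraw.
Incumbent against Accommodate: payoffs 2, 7, 6, 1, 8 → best response Withdraw.
Incumbent against Withdraw: payoffs 6, 9, 7, 0, 12 → best response Withdraw.
Entrant against Aggressive: payoffs 10, 7, 6, 12 → best response Withdraw.
Entrant against Moderate: payoffs 9, 3, 8, 7 → best response Moderate.
Entrant against Passive: payoffs 8, 0, 3, 7 → best response Moderate.
Entrant against Accommodate: payoffs 12, 2, 6, 3 → best response Moderate.
Entrant against Withdraw: payoffs 2, 6, 10, 8 → best response Accommodate.
Mutual best responses: (Passive, Moderate); (Withdraw, Accommodate).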